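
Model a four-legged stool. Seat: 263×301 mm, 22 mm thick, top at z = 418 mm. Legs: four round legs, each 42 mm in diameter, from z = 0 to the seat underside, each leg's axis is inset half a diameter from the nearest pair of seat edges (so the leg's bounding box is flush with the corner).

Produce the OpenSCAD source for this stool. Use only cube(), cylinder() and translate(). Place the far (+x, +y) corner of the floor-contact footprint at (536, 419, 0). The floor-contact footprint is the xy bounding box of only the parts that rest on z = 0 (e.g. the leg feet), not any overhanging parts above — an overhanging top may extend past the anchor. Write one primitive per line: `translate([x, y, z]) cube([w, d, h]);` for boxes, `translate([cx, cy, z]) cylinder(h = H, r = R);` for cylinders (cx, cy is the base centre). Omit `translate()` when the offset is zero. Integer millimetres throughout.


translate([273, 118, 396]) cube([263, 301, 22]);
translate([294, 139, 0]) cylinder(h = 396, r = 21);
translate([515, 139, 0]) cylinder(h = 396, r = 21);
translate([294, 398, 0]) cylinder(h = 396, r = 21);
translate([515, 398, 0]) cylinder(h = 396, r = 21);


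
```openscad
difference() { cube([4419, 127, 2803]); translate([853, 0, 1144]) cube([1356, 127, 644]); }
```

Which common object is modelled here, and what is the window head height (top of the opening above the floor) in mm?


A wall with a window opening. The window head height is 1788 mm.

A wall with a rectangular opening subtracted — a window. Sill at z = 1144, opening 644 mm tall, so the head is at 1144 + 644 = 1788 mm.


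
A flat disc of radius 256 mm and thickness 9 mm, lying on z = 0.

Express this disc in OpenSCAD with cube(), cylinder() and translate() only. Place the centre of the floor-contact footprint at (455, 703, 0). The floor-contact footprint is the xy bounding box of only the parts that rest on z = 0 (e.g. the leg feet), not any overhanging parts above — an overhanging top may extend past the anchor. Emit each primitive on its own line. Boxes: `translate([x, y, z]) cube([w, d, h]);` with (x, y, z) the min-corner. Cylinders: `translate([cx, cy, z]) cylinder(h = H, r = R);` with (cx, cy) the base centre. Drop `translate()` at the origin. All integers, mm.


translate([455, 703, 0]) cylinder(h = 9, r = 256);


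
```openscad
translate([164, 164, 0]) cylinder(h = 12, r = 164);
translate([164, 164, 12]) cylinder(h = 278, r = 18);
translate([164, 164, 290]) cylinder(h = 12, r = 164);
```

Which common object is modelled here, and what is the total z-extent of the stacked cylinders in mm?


A spool. The overall height is 302 mm.

Three coaxial cylinders, large–small–large — a spool. Two 12 mm flanges and a 278 mm core give 12 + 278 + 12 = 302 mm.


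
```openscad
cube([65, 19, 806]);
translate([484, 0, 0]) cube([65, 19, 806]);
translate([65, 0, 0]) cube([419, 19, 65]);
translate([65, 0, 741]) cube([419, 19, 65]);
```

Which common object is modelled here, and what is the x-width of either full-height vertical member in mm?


A picture frame. The border width is 65 mm.

Four thin pieces enclosing a rectangular opening — a picture frame. The two full-height stiles are 806 mm tall; the top rail sits at z = 741 and is 65 mm tall, so the border above the opening is 806 − 741 = 65 mm, matching the stile x-width.


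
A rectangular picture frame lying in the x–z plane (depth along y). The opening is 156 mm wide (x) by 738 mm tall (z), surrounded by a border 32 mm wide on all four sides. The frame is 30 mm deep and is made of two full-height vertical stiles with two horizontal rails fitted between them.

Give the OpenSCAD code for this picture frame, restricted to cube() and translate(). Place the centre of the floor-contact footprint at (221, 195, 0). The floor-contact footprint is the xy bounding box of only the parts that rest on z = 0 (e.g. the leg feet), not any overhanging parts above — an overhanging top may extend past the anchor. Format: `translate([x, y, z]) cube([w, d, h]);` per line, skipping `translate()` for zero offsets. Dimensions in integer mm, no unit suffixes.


translate([111, 180, 0]) cube([32, 30, 802]);
translate([299, 180, 0]) cube([32, 30, 802]);
translate([143, 180, 0]) cube([156, 30, 32]);
translate([143, 180, 770]) cube([156, 30, 32]);


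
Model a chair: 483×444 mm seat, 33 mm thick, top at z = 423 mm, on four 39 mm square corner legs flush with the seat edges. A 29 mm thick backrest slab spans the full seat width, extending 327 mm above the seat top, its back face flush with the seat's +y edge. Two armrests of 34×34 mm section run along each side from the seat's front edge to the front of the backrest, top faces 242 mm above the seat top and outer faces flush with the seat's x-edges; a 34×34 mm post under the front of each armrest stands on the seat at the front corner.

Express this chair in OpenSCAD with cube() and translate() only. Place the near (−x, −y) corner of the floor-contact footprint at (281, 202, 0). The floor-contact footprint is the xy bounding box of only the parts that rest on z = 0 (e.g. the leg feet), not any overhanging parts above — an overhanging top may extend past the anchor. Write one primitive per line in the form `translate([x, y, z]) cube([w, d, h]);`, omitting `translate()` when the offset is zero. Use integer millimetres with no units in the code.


translate([281, 202, 390]) cube([483, 444, 33]);
translate([281, 202, 0]) cube([39, 39, 390]);
translate([725, 202, 0]) cube([39, 39, 390]);
translate([281, 607, 0]) cube([39, 39, 390]);
translate([725, 607, 0]) cube([39, 39, 390]);
translate([281, 617, 423]) cube([483, 29, 327]);
translate([281, 202, 631]) cube([34, 415, 34]);
translate([730, 202, 631]) cube([34, 415, 34]);
translate([281, 202, 423]) cube([34, 34, 208]);
translate([730, 202, 423]) cube([34, 34, 208]);


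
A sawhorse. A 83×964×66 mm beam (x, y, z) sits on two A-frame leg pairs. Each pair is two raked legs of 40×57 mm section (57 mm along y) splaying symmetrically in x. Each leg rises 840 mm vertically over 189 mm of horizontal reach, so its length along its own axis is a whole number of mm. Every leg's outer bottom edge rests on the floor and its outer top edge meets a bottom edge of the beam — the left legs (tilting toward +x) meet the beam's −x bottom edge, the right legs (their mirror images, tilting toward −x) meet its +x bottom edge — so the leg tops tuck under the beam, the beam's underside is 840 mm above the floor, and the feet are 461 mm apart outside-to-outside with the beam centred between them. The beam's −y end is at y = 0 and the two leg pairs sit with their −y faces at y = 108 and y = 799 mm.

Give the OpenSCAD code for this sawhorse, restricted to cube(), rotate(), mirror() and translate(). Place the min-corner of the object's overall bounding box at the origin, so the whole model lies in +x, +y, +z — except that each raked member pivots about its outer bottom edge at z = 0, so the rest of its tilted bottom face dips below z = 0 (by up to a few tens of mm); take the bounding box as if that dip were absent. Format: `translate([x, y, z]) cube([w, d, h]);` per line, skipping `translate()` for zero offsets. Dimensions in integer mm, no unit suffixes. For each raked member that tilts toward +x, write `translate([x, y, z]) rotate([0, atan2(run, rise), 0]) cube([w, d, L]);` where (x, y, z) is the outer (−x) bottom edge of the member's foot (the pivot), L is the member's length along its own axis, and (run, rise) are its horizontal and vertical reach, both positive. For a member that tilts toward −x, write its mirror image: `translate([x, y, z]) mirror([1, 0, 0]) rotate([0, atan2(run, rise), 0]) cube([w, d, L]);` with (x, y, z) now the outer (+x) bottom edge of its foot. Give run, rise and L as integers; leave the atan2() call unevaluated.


translate([189, 0, 840]) cube([83, 964, 66]);
translate([0, 108, 0]) rotate([0, atan2(189, 840), 0]) cube([40, 57, 861]);
translate([461, 108, 0]) mirror([1, 0, 0]) rotate([0, atan2(189, 840), 0]) cube([40, 57, 861]);
translate([0, 799, 0]) rotate([0, atan2(189, 840), 0]) cube([40, 57, 861]);
translate([461, 799, 0]) mirror([1, 0, 0]) rotate([0, atan2(189, 840), 0]) cube([40, 57, 861]);


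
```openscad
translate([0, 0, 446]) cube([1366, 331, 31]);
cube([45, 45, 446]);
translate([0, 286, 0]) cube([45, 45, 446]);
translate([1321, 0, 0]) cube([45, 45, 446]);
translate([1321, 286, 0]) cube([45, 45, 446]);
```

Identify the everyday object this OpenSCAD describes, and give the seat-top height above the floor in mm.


A bench. The seat-top height is 477 mm.

A long slab on four corner posts — a bench. The slab sits at z = 446 with thickness 31, so the top is 446 + 31 = 477 mm.


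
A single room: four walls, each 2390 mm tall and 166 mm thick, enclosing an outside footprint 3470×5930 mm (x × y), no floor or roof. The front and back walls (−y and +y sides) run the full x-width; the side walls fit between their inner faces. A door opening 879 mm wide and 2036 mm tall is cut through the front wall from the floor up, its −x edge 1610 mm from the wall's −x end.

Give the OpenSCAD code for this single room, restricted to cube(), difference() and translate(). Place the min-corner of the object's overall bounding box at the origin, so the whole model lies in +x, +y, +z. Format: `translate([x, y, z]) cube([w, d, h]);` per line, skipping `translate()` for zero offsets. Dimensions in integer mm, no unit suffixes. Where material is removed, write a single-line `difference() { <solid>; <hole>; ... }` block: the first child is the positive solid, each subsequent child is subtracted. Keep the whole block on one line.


difference() { cube([3470, 166, 2390]); translate([1610, 0, 0]) cube([879, 166, 2036]); }
translate([0, 5764, 0]) cube([3470, 166, 2390]);
translate([0, 166, 0]) cube([166, 5598, 2390]);
translate([3304, 166, 0]) cube([166, 5598, 2390]);


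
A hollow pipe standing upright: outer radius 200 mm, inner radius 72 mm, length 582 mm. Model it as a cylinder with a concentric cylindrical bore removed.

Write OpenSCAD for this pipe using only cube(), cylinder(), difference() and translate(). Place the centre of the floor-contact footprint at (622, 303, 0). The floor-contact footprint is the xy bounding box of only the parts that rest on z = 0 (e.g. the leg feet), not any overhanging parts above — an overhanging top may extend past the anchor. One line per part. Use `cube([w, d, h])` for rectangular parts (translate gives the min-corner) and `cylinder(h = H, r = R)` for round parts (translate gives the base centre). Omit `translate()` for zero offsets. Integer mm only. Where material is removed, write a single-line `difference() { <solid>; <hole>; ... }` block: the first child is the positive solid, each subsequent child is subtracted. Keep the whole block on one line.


difference() { translate([622, 303, 0]) cylinder(h = 582, r = 200); translate([622, 303, 0]) cylinder(h = 582, r = 72); }


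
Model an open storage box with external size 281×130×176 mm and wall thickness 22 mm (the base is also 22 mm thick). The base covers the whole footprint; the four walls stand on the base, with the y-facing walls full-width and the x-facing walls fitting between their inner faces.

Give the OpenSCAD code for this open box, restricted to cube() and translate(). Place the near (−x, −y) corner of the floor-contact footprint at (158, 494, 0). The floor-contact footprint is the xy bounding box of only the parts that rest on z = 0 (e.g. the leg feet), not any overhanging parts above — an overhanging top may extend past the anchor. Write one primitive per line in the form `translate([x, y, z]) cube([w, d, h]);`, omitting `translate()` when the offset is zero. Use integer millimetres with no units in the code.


translate([158, 494, 0]) cube([281, 130, 22]);
translate([158, 494, 22]) cube([281, 22, 154]);
translate([158, 602, 22]) cube([281, 22, 154]);
translate([158, 516, 22]) cube([22, 86, 154]);
translate([417, 516, 22]) cube([22, 86, 154]);


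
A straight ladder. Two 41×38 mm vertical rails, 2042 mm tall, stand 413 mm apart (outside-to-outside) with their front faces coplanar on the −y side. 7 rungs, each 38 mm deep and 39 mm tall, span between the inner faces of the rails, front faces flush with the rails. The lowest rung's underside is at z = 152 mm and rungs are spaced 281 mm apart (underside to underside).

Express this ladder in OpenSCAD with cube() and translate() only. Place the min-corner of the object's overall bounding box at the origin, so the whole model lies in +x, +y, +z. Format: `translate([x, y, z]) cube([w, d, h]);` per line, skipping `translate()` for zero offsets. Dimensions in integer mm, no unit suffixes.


cube([41, 38, 2042]);
translate([372, 0, 0]) cube([41, 38, 2042]);
translate([41, 0, 152]) cube([331, 38, 39]);
translate([41, 0, 433]) cube([331, 38, 39]);
translate([41, 0, 714]) cube([331, 38, 39]);
translate([41, 0, 995]) cube([331, 38, 39]);
translate([41, 0, 1276]) cube([331, 38, 39]);
translate([41, 0, 1557]) cube([331, 38, 39]);
translate([41, 0, 1838]) cube([331, 38, 39]);


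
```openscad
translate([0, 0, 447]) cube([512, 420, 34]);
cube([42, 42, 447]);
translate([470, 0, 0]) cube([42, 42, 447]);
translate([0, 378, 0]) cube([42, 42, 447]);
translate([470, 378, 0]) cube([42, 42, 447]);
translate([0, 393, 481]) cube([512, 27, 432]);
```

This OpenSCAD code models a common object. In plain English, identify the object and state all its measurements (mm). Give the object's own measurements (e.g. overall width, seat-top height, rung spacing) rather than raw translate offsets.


A chair. The seat is a 512×420×34 mm slab with its top at z = 481 mm, on four 42×42 mm corner legs (flush with the seat edges, standing on z = 0). A flat backrest 27 mm thick, 432 mm tall, spans the full seat width and rises from the seat top along its +y edge, rear face flush with the rear of the seat.


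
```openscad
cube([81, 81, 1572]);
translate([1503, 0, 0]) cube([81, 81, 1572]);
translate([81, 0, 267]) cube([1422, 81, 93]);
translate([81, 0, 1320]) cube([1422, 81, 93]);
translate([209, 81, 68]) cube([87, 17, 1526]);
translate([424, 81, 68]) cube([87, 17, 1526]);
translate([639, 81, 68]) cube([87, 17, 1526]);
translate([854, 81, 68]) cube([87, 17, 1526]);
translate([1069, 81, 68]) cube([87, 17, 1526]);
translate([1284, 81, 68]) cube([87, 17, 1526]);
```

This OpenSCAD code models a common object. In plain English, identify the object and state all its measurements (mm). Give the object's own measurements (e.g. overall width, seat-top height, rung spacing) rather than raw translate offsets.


A fence section. Two 81×81 mm posts, 1572 mm tall, stand on the floor with a clear span of 1422 mm between their inner faces. Two horizontal rails of 81×93 mm section span the gap between the posts with their undersides at z = 267 mm and z = 1320 mm, flush with the posts' −y face. 6 pickets, each 87 mm wide, 17 mm thick and 1526 mm tall, are fixed to the +y face of the rails with their bottoms at z = 68 mm, spaced across the span with a 128 mm gap after the −x post and between neighbouring pickets, with 132 mm left before the +x post.


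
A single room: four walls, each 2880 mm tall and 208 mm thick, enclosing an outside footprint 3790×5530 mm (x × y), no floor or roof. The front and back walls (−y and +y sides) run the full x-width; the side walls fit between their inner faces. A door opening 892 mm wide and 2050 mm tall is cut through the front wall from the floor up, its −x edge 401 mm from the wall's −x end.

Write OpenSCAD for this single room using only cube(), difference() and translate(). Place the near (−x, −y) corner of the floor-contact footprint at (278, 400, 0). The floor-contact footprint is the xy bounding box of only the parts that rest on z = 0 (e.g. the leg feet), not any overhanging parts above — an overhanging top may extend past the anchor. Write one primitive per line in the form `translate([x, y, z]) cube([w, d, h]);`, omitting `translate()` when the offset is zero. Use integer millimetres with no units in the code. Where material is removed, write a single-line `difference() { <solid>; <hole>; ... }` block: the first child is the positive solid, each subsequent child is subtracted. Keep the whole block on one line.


difference() { translate([278, 400, 0]) cube([3790, 208, 2880]); translate([679, 400, 0]) cube([892, 208, 2050]); }
translate([278, 5722, 0]) cube([3790, 208, 2880]);
translate([278, 608, 0]) cube([208, 5114, 2880]);
translate([3860, 608, 0]) cube([208, 5114, 2880]);


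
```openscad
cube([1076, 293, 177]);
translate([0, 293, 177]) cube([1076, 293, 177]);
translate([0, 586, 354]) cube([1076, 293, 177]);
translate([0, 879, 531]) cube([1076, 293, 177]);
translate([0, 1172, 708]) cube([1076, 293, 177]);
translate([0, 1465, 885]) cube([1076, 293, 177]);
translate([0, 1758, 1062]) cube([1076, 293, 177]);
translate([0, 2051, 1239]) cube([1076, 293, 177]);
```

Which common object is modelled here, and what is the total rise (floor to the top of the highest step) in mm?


A staircase. The total rise is 1416 mm.

8 identical blocks, each offset up and back from the previous — a staircase. Each step is 177 mm tall and there are 8 of them, so the total rise is 8 × 177 = 1416 mm.


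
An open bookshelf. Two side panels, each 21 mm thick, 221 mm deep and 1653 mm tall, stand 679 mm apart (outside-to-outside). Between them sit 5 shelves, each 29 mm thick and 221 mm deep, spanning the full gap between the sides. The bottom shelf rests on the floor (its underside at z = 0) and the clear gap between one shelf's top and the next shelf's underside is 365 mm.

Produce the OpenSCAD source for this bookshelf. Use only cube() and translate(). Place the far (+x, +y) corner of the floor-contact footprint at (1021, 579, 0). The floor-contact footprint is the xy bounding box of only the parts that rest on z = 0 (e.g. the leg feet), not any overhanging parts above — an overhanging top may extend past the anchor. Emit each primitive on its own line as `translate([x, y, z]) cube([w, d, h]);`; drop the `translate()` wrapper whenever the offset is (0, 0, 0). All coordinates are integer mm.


translate([342, 358, 0]) cube([21, 221, 1653]);
translate([1000, 358, 0]) cube([21, 221, 1653]);
translate([363, 358, 0]) cube([637, 221, 29]);
translate([363, 358, 394]) cube([637, 221, 29]);
translate([363, 358, 788]) cube([637, 221, 29]);
translate([363, 358, 1182]) cube([637, 221, 29]);
translate([363, 358, 1576]) cube([637, 221, 29]);


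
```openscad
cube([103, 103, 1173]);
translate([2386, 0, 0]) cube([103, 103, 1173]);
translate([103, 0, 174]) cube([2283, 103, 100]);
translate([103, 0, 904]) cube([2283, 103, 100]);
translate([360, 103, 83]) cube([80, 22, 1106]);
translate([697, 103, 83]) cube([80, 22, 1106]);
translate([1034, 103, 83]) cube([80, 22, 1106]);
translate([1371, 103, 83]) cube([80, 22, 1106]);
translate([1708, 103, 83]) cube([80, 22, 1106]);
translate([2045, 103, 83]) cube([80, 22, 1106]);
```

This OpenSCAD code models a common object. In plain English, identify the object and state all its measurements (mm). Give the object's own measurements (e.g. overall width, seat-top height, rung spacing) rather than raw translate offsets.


A fence section. Two 103×103 mm posts, 1173 mm tall, stand on the floor with a clear span of 2283 mm between their inner faces. Two horizontal rails of 103×100 mm section span the gap between the posts with their undersides at z = 174 mm and z = 904 mm, flush with the posts' −y face. 6 pickets, each 80 mm wide, 22 mm thick and 1106 mm tall, are fixed to the +y face of the rails with their bottoms at z = 83 mm, spaced across the span with a 257 mm gap after the −x post and between neighbouring pickets, with 261 mm left before the +x post.


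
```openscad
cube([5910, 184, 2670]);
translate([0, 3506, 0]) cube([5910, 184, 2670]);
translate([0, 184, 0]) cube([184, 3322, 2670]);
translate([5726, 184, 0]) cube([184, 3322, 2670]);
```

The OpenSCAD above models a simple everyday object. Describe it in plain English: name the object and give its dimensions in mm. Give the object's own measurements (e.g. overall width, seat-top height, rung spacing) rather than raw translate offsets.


The wall frame of a small rectangular building: four walls, each 2670 mm tall and 184 mm thick, enclosing a footprint 5910 mm (x) by 3690 mm (y) outside-to-outside, with no floor or roof. The front and back walls (the −y and +y sides) span the full width; the two side walls fit between them.


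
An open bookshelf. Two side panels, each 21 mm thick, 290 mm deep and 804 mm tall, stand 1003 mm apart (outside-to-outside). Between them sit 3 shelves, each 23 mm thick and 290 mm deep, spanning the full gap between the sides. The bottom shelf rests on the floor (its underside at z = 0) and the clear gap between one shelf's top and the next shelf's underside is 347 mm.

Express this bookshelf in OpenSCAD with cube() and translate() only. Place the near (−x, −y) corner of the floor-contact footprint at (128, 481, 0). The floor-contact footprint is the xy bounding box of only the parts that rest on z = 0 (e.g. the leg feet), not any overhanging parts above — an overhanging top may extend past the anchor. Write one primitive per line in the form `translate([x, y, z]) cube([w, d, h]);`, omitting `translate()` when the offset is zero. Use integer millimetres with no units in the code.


translate([128, 481, 0]) cube([21, 290, 804]);
translate([1110, 481, 0]) cube([21, 290, 804]);
translate([149, 481, 0]) cube([961, 290, 23]);
translate([149, 481, 370]) cube([961, 290, 23]);
translate([149, 481, 740]) cube([961, 290, 23]);


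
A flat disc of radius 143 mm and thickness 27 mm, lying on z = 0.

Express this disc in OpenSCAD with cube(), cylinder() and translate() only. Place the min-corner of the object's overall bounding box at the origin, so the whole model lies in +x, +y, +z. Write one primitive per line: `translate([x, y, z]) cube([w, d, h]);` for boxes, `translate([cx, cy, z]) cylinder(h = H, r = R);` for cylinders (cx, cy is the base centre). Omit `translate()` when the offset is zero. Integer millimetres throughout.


translate([143, 143, 0]) cylinder(h = 27, r = 143);


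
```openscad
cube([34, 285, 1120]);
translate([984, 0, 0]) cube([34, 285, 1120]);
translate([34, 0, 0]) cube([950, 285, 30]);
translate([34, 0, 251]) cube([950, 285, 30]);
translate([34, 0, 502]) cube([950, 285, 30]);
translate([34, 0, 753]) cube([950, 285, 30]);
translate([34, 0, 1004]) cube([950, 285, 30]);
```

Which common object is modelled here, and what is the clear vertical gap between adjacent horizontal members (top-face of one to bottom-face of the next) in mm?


A bookshelf. The clear shelf gap is 221 mm.

Two tall side panels with 5 horizontal boards between them — a bookshelf. The first two shelf undersides are at z = 0 and z = 251; with shelf thickness 30, the clear gap is 251 − 0 − 30 = 221 mm.


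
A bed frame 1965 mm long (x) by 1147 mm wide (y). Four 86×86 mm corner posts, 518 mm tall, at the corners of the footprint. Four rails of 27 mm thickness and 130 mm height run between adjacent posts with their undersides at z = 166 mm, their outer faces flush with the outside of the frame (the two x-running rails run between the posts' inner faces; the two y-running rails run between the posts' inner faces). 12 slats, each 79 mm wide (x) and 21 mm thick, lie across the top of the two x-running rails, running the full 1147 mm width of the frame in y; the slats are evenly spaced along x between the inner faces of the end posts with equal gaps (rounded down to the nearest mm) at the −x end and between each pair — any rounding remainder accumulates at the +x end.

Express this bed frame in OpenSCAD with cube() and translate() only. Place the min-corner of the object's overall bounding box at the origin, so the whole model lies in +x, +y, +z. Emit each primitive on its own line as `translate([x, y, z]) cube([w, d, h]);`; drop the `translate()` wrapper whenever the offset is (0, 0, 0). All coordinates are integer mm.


// slat z = rail_z + rail_h = 166 + 130 = 296
// slat gap = ⌊(1793 − 12·79) / 13⌋ = 65
cube([86, 86, 518]);
translate([0, 1061, 0]) cube([86, 86, 518]);
translate([1879, 0, 0]) cube([86, 86, 518]);
translate([1879, 1061, 0]) cube([86, 86, 518]);
translate([86, 0, 166]) cube([1793, 27, 130]);
translate([86, 1120, 166]) cube([1793, 27, 130]);
translate([0, 86, 166]) cube([27, 975, 130]);
translate([1938, 86, 166]) cube([27, 975, 130]);
translate([151, 0, 296]) cube([79, 1147, 21]);
translate([295, 0, 296]) cube([79, 1147, 21]);
translate([439, 0, 296]) cube([79, 1147, 21]);
translate([583, 0, 296]) cube([79, 1147, 21]);
translate([727, 0, 296]) cube([79, 1147, 21]);
translate([871, 0, 296]) cube([79, 1147, 21]);
translate([1015, 0, 296]) cube([79, 1147, 21]);
translate([1159, 0, 296]) cube([79, 1147, 21]);
translate([1303, 0, 296]) cube([79, 1147, 21]);
translate([1447, 0, 296]) cube([79, 1147, 21]);
translate([1591, 0, 296]) cube([79, 1147, 21]);
translate([1735, 0, 296]) cube([79, 1147, 21]);


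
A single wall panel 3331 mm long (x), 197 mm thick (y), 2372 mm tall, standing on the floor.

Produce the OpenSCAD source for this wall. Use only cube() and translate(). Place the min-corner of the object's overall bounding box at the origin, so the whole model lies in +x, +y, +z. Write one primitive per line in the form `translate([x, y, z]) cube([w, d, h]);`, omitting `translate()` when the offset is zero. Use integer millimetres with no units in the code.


cube([3331, 197, 2372]);


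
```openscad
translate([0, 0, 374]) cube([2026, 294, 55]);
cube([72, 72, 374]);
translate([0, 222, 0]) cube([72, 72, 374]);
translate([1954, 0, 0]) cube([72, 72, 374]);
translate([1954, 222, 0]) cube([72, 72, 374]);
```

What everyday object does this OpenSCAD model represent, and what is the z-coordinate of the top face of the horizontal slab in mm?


A bench. The seat-top height is 429 mm.

A long slab on four corner posts — a bench. The slab sits at z = 374 with thickness 55, so the top is 374 + 55 = 429 mm.


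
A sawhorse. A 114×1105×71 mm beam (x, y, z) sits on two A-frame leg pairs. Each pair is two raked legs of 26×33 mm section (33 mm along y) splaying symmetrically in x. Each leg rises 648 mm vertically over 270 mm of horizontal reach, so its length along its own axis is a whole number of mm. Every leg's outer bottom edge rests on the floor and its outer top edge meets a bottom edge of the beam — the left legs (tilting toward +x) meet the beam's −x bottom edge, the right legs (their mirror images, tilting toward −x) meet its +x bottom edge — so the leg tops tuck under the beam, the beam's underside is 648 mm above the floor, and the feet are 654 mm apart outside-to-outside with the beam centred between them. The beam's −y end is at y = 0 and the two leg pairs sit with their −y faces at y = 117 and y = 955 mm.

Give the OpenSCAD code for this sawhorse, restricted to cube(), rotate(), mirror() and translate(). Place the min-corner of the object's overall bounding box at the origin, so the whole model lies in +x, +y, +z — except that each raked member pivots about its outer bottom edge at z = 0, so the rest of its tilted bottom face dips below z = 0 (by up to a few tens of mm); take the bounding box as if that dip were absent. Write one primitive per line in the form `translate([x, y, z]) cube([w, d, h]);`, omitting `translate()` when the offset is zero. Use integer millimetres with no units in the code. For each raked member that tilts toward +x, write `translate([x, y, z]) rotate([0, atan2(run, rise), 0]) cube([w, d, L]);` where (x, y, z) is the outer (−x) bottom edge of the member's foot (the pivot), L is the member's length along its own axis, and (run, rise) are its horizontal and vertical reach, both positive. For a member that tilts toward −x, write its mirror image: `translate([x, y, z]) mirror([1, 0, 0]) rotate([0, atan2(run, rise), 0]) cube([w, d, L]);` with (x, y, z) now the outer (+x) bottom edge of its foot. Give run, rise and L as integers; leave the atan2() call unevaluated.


translate([270, 0, 648]) cube([114, 1105, 71]);
translate([0, 117, 0]) rotate([0, atan2(270, 648), 0]) cube([26, 33, 702]);
translate([654, 117, 0]) mirror([1, 0, 0]) rotate([0, atan2(270, 648), 0]) cube([26, 33, 702]);
translate([0, 955, 0]) rotate([0, atan2(270, 648), 0]) cube([26, 33, 702]);
translate([654, 955, 0]) mirror([1, 0, 0]) rotate([0, atan2(270, 648), 0]) cube([26, 33, 702]);


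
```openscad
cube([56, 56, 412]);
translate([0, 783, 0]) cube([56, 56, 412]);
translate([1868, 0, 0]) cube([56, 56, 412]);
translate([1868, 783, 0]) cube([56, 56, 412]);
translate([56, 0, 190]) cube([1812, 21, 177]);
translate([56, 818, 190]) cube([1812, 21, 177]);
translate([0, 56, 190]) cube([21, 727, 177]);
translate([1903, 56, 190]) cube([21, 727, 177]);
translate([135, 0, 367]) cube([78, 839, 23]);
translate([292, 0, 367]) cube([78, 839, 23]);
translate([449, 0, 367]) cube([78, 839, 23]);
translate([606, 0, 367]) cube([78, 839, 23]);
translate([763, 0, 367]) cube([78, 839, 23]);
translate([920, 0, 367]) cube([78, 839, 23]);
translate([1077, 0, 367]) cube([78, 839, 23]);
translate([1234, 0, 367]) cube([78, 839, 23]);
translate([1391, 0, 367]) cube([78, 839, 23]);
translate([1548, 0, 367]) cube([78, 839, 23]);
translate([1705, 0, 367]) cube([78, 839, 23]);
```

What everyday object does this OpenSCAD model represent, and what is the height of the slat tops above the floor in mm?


A bed frame. The slat-top height is 390 mm.

Four posts, four rails, and a row of slats — a bed frame. Slats sit on the rails at z = 190 + 177 = 367; with slat thickness 23, the top is 390 mm.


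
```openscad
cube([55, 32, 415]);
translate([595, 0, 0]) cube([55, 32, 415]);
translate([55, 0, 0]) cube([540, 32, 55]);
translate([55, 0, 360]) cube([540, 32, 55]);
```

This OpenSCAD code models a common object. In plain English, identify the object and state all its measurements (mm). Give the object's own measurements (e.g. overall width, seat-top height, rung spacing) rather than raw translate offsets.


A rectangular picture frame lying in the x–z plane (depth along y). The opening is 540 mm wide (x) by 305 mm tall (z), surrounded by a border 55 mm wide on all four sides. The frame is 32 mm deep and is made of two full-height vertical stiles with two horizontal rails fitted between them.


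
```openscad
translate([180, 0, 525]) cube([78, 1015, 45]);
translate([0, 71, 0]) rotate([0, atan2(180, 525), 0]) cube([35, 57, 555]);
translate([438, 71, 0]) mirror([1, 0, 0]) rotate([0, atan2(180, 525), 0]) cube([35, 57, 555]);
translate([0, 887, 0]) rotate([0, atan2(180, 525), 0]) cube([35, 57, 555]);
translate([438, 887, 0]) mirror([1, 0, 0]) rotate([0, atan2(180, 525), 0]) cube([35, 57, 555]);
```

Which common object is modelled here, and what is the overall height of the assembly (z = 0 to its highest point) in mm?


A sawhorse. The overall height is 570 mm.

A beam across two mirrored pairs of raked legs — a sawhorse. The beam's underside is at z = 525 (matching the legs' vertical rise in atan2(180, 525)) and the beam is 45 mm tall, so its top is at 525 + 45 = 570 mm. The raked legs top out at the beam's underside, so that is the highest point.


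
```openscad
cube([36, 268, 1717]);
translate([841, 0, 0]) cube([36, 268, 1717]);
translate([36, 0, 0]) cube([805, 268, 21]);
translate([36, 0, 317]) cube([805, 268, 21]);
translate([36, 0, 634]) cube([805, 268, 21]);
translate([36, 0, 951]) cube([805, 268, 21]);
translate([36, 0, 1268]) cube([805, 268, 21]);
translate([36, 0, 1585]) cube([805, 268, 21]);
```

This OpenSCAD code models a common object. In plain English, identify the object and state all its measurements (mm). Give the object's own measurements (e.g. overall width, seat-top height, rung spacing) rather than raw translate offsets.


An open bookshelf. Two side panels, each 36 mm thick, 268 mm deep and 1717 mm tall, stand 877 mm apart (outside-to-outside). Between them sit 6 shelves, each 21 mm thick and 268 mm deep, spanning the full gap between the sides. The bottom shelf rests on the floor (its underside at z = 0) and the clear gap between one shelf's top and the next shelf's underside is 296 mm.


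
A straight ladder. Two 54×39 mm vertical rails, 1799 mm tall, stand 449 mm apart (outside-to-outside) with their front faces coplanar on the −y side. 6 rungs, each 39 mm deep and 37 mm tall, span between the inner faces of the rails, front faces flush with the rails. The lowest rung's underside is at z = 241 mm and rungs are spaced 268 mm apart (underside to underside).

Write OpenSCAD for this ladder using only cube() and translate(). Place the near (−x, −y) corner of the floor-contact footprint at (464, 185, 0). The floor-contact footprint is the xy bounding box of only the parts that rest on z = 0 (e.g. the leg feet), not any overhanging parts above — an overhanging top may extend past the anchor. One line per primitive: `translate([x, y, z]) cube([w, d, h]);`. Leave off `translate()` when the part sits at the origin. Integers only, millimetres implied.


translate([464, 185, 0]) cube([54, 39, 1799]);
translate([859, 185, 0]) cube([54, 39, 1799]);
translate([518, 185, 241]) cube([341, 39, 37]);
translate([518, 185, 509]) cube([341, 39, 37]);
translate([518, 185, 777]) cube([341, 39, 37]);
translate([518, 185, 1045]) cube([341, 39, 37]);
translate([518, 185, 1313]) cube([341, 39, 37]);
translate([518, 185, 1581]) cube([341, 39, 37]);


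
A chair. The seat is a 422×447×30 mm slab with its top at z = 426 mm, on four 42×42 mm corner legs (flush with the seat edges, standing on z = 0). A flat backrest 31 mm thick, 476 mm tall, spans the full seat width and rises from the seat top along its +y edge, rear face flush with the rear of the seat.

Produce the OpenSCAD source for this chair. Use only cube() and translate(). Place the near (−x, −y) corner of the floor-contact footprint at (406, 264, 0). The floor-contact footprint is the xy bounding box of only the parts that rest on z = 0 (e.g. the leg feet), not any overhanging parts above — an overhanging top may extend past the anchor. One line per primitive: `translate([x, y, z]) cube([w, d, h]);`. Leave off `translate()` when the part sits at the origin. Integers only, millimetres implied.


// leg_h = 426 - 30 = 396
translate([406, 264, 396]) cube([422, 447, 30]);
translate([406, 264, 0]) cube([42, 42, 396]);
translate([786, 264, 0]) cube([42, 42, 396]);
translate([406, 669, 0]) cube([42, 42, 396]);
translate([786, 669, 0]) cube([42, 42, 396]);
translate([406, 680, 426]) cube([422, 31, 476]);


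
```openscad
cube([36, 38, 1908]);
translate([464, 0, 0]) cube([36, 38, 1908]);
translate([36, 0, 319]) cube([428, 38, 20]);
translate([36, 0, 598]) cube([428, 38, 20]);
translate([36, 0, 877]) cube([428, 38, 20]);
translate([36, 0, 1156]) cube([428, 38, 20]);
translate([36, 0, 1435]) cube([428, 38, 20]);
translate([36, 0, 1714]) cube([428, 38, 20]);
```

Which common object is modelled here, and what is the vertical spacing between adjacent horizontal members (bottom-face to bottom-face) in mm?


A ladder. The rung spacing is 279 mm.

Two tall 36×38 posts with 6 short bars between them — a ladder. Adjacent rungs sit at z = 319 and z = 598, so the spacing is 598 − 319 = 279 mm.


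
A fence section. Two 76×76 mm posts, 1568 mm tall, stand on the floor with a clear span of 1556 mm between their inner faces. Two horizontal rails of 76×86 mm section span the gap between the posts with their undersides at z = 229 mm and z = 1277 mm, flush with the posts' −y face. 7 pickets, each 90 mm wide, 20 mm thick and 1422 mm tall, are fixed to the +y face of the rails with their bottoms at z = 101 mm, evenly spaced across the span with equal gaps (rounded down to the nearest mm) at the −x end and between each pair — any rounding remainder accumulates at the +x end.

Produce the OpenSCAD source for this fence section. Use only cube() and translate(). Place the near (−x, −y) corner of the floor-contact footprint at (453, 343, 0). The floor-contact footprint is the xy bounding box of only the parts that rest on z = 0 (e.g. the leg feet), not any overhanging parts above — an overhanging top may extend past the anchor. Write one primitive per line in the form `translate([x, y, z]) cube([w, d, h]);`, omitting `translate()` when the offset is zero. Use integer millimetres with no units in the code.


translate([453, 343, 0]) cube([76, 76, 1568]);
translate([2085, 343, 0]) cube([76, 76, 1568]);
translate([529, 343, 229]) cube([1556, 76, 86]);
translate([529, 343, 1277]) cube([1556, 76, 86]);
translate([644, 419, 101]) cube([90, 20, 1422]);
translate([849, 419, 101]) cube([90, 20, 1422]);
translate([1054, 419, 101]) cube([90, 20, 1422]);
translate([1259, 419, 101]) cube([90, 20, 1422]);
translate([1464, 419, 101]) cube([90, 20, 1422]);
translate([1669, 419, 101]) cube([90, 20, 1422]);
translate([1874, 419, 101]) cube([90, 20, 1422]);


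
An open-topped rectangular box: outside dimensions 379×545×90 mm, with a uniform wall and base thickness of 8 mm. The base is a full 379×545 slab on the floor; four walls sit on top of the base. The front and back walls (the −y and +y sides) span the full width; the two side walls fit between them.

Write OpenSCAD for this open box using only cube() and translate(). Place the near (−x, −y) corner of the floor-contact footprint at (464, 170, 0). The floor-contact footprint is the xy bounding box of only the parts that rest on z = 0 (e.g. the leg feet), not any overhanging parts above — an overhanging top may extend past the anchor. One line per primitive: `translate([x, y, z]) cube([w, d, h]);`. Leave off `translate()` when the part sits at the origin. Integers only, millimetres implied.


translate([464, 170, 0]) cube([379, 545, 8]);
translate([464, 170, 8]) cube([379, 8, 82]);
translate([464, 707, 8]) cube([379, 8, 82]);
translate([464, 178, 8]) cube([8, 529, 82]);
translate([835, 178, 8]) cube([8, 529, 82]);


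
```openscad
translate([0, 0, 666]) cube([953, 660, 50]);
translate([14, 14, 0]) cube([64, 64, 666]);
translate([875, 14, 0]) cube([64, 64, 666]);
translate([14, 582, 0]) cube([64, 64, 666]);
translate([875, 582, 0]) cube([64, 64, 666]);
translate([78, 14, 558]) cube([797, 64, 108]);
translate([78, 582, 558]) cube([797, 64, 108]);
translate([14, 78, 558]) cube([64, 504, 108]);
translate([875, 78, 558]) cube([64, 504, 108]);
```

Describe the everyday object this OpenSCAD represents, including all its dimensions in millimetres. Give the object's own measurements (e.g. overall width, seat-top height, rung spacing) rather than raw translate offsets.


A rectangular dining table. The top is 953×660×50 mm with its upper surface at z = 716 mm. It stands on four 64×64 mm square legs, each inset 14 mm from the nearest pair of top edges, running from the floor to the underside of the top. Four apron rails, 64 mm thick and 108 mm tall, run between adjacent legs with their top edges flush with the underside of the top and their outer faces flush with the legs' outer faces.


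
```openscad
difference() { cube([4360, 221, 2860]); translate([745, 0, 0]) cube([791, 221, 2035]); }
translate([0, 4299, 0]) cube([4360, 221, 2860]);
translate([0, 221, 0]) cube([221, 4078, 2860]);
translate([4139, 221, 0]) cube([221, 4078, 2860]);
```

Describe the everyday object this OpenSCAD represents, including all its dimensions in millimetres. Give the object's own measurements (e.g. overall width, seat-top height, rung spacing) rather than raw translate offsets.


A single room: four walls, each 2860 mm tall and 221 mm thick, enclosing an outside footprint 4360×4520 mm (x × y), no floor or roof. The front and back walls (−y and +y sides) run the full x-width; the side walls fit between their inner faces. A door opening 791 mm wide and 2035 mm tall is cut through the front wall from the floor up, its −x edge 745 mm from the wall's −x end.


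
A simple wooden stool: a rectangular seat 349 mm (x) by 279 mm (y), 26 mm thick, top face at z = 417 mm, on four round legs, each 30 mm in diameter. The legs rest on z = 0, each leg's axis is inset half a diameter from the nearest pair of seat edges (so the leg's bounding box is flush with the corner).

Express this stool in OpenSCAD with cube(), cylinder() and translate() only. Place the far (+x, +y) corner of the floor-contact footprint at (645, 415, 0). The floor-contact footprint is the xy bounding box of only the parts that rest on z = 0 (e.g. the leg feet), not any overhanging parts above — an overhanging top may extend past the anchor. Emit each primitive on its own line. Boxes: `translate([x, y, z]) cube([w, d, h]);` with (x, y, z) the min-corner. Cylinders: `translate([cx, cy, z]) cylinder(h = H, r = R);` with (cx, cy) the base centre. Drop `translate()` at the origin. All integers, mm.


// leg_h = 417 - 26 = 391
translate([296, 136, 391]) cube([349, 279, 26]);
translate([311, 151, 0]) cylinder(h = 391, r = 15);
translate([630, 151, 0]) cylinder(h = 391, r = 15);
translate([311, 400, 0]) cylinder(h = 391, r = 15);
translate([630, 400, 0]) cylinder(h = 391, r = 15);
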